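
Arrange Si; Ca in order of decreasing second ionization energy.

Si, Ca

IE_2 is the cost of taking one more electron from the +1 cation: Si⁺ still has 3 valence electrons; Ca⁺ still has 1 valence electron.
All are still removing valence electrons, so compare the +1 ions as you would atoms: IE_2 generally rises across a period (higher Z_eff) and falls down a group (larger shell), subject to the usual subshell exceptions.
Valence configurations: Si⁺ [Ne]3s²3p¹, Ca⁺ [Ar]4s¹.
Tabulated IE_2 (kJ/mol): Si 1577, Ca 1145.
Hence IE_2: Ca < Si.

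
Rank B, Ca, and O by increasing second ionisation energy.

Consider each +1 ion: B⁺ still has 2 valence electrons; Ca⁺ still has 1 valence electron; O⁺ still has 5 valence electrons.
All are still removing valence electrons, so compare the +1 ions as you would atoms: IE_2 generally rises across a period (higher Z_eff) and falls down a group (larger shell), subject to the usual subshell exceptions.
Valence configurations: B⁺ [He]2s², Ca⁺ [Ar]4s¹, O⁺ [He]2s²2p³.
Tabulated IE_2 (kJ/mol): B 2427, Ca 1145, O 3388.
Putting it together, IE_2: Ca < B < O.

Ca, B, O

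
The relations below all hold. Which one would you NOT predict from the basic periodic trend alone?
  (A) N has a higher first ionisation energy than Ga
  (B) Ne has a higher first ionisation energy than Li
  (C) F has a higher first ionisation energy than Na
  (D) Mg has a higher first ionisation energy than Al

The general trend: first ionisation energy increases across a period and decreases down a group.
(A) N (period 2, group 15) vs Ga (period 4, group 13): the stated order agrees with the simple trend.
(B) Ne (period 2, group 18) vs Li (period 2, group 1): the stated order agrees with the simple trend.
(C) F (period 2, group 17) vs Na (period 3, group 1): the stated order agrees with the simple trend.
(D) Mg (period 3, group 2) vs Al (period 3, group 13): the stated order contradicts the simple trend.
The exception is (D): Al's single 3p electron is easier to remove than one from Mg's filled 3s².

(D)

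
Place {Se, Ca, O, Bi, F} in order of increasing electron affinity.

O is in period 2, group 16; F is in period 2, group 17; Ca is in period 4, group 2; Se is in period 4, group 16; Bi is in period 6, group 15.
EA tends to increase across a period and decrease down a group, though the pattern is less regular than for IE or radius.
These span different periods and groups, so the two trends combine.
Bi > Ca: period and group pull opposite ways; the across-period shift dominates (91 vs 2 kJ/mol).
O > Bi: relative to Bi, both the across-period and down-group shifts push O's electron affinity up.
Se > O: this pair runs against the simple trend — see the exception note.
F > Se: relative to Se, both the across-period and down-group shifts push F's electron affinity up.
Note the exception: Se has a higher electron affinity than O, contrary to the simple trend — O's compact 2p subshell gives strong electron–electron repulsion on the added electron.
For reference (kJ/mol): O 141, F 328, Ca 2, Se 195, Bi 91.
So from lowest to highest: Ca < Bi < O < Se < F.

Ca < Bi < O < Se < F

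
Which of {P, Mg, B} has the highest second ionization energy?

Consider each +1 ion: P⁺ still has 4 valence electrons; Mg⁺ still has 1 valence electron; B⁺ still has 2 valence electrons.
All are still removing valence electrons, so compare the +1 ions as you would atoms: IE_2 generally rises across a period (higher Z_eff) and falls down a group (larger shell), subject to the usual subshell exceptions.
Valence configurations: P⁺ [Ne]3s²3p², Mg⁺ [Ne]3s¹, B⁺ [He]2s².
The numbers (kJ/mol): P 1907, Mg 1451, B 2427.
Putting it together, IE_2: Mg < P < B.

B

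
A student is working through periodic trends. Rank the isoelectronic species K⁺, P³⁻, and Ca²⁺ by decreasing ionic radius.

P³⁻ > K⁺ > Ca²⁺

All of these have 18 electrons, so size is governed by nuclear charge alone: the more protons, the stronger the pull on the same electron cloud, and the smaller the ion.
Nuclear charges: Ca²⁺ (Z=20), K⁺ (Z=19), P³⁻ (Z=15).
Largest to smallest: P³⁻ > K⁺ > Ca²⁺.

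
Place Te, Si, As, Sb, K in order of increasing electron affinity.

K < As < Sb < Si < Te

Si is in period 3, group 14; K is in period 4, group 1; As is in period 4, group 15; Sb is in period 5, group 15; Te is in period 5, group 16.
Atoms with high Z_eff and room in the valence shell (especially the halogens) have the most exothermic electron affinities.
These span different periods and groups, so the two trends combine.
As > K: both are in period 4; the period trend gives As the larger value.
Sb > As: this pair runs against the simple trend — see the exception note.
Si > Sb: period and group pull opposite ways; the down-group shift dominates (134 vs 103 kJ/mol).
Te > Si: the two effects oppose for this pair; the across-period effect wins (190 vs 134 kJ/mol).
Note the exception: Sb has a higher electron affinity than As, contrary to the simple trend — both are half-filled np³, but the pairing/repulsion penalty for the added electron shrinks as the p orbitals become larger and more diffuse down the group, and for Sb that outweighs the weaker nuclear attraction.
Approximate values (kJ/mol): Si 134, K 48, As 78, Sb 103, Te 190.
So from lowest to highest: K < As < Sb < Si < Te.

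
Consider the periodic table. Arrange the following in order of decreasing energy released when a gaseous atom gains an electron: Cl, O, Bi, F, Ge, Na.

Cl > F > O > Ge > Bi > Na

Atoms with high Z_eff and room in the valence shell (especially the halogens) have the most exothermic electron affinities.
These span different periods and groups, so the two trends combine.
Bi > Na: the two effects oppose for this pair; the across-period effect wins (91 vs 53 kJ/mol).
Ge > Bi: period and group pull opposite ways; the down-group shift dominates (119 vs 91 kJ/mol).
O > Ge: relative to Ge, both the across-period and down-group shifts push O's electron affinity up.
F > O: F lies to the right of O in period 2, so the across-period effect alone puts F higher.
Cl > F: this pair runs against the simple trend — see the exception note.
Note the exception: Cl has a higher electron affinity than F, contrary to the simple trend — F's small 2p subshell makes the incoming electron feel strong e⁻–e⁻ repulsion, so Cl actually releases more energy on gaining an electron.
For reference (kJ/mol): O 141, F 328, Na 53, Cl 349, Ge 119, Bi 91.
So from highest to lowest: Cl > F > O > Ge > Bi > Na.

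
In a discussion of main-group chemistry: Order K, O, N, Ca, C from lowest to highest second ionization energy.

After 1 electron has been removed, what remains? K⁺ is the bare [Ar] core; O⁺ still has 5 valence electrons; N⁺ still has 4 valence electrons; Ca⁺ still has 1 valence electron; C⁺ still has 3 valence electrons.
Usually core removal costs more than valence removal, but here the competition is close: a tightly held n=2 valence electron can cost more to remove than an n=3 core electron, so the actual values have to decide it.
Valence configurations: O⁺ [He]2s²2p³, N⁺ [He]2s²2p², Ca⁺ [Ar]4s¹, C⁺ [He]2s²2p¹.
Approximate IE_2 values (kJ/mol): K 3052, O 3388, N 2856, Ca 1145, C 2353.
Putting it together, IE_2: Ca < C < N < K < O.

Ca < C < N < K < O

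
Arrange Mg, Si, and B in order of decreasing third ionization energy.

The third ionization energy removes an electron from the +2 ion. For each element: Mg²⁺ is the bare [Ne] core; Si²⁺ still has 2 valence electrons; B²⁺ still has 1 valence electron.
Core electrons are held far more tightly than valence electrons, so Mg tops the IE_3 order.
Valence configurations: Si²⁺ [Ne]3s², B²⁺ [He]2s¹.
The numbers (kJ/mol): Mg 7733, Si 3232, B 3660.
So the third ionization energies run Si < B < Mg.

Mg > B > Si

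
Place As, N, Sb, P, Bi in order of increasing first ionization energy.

Bi, Sb, As, P, N

First ionization energy rises across a period (greater Z_eff holds electrons more tightly) and falls down a group (valence electrons are farther from the nucleus).
All are in group 15, so first ionization energy increases up the group.
So from lowest to highest: Bi < Sb < As < P < N.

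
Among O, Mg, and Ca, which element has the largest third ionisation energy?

Mg

IE_3 is the cost of taking one more electron from the +2 cation: O²⁺ still has 4 valence electrons; Mg²⁺ is the bare [Ne] core; Ca²⁺ is the bare [Ar] core.
Usually core removal costs more than valence removal, but here the competition is close: a tightly held n=2 valence electron can cost more to remove than an n=3 core electron, so the actual values have to decide it.
Approximate IE_3 values (kJ/mol): O 5300, Mg 7733, Ca 4912.
Hence IE_3: Ca < O < Mg.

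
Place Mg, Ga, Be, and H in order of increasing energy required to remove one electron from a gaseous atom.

H is in period 1, group 1; Be is in period 2, group 2; Mg is in period 3, group 2; Ga is in period 4, group 13.
IE₁ increases left→right with effective nuclear charge and decreases top→bottom as the valence shell moves farther out.
Here both period and group differ, so the two effects have to be weighed against each other.
Mg > Ga: period and group pull opposite ways; the down-group shift dominates (738 vs 579 kJ/mol).
Be > Mg: they share group 2; the group trend gives Be the larger value.
H > Be: the two effects oppose for this pair; the down-group effect wins (1312 vs 900 kJ/mol).
Approximate values (kJ/mol): H 1312, Be 900, Mg 738, Ga 579.
So from lowest to highest: Ga < Mg < Be < H.

Ga < Mg < Be < H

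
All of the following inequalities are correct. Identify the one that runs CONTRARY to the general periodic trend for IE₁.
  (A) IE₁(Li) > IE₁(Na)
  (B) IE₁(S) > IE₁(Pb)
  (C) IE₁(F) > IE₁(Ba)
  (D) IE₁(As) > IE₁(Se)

The general trend: IE₁ increases across a period and decreases down a group.
(A) Li (period 2, group 1) vs Na (period 3, group 1): the stated order agrees with the simple trend.
(B) S (period 3, group 16) vs Pb (period 6, group 14): the stated order agrees with the simple trend.
(C) F (period 2, group 17) vs Ba (period 6, group 2): the stated order agrees with the simple trend.
(D) As (period 4, group 15) vs Se (period 4, group 16): the stated order contradicts the simple trend.
The exception is (D): Se (4p⁴) ionizes more easily than half-filled As (4p³).

(D)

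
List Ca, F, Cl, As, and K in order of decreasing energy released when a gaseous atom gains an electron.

F is in period 2, group 17; Cl is in period 3, group 17; K is in period 4, group 1; Ca is in period 4, group 2; As is in period 4, group 15.
EA tends to increase across a period and decrease down a group, though the pattern is less regular than for IE or radius.
Here both period and group differ, so the two effects have to be weighed against each other.
K > Ca: this pair runs against the simple trend — see the exception note.
As > K: both are in period 4; the period trend gives As the larger value.
F > As: both effects reinforce here, so F is clearly the higher of the two.
Cl > F: this pair runs against the simple trend — see the exception note.
Note the exception: K has a higher electron affinity than Ca, contrary to the simple trend — adding an electron to Ca (ns²) has to open a new, higher-energy np subshell, which is unfavourable.
Note the exception: Cl has a higher electron affinity than F, contrary to the simple trend — F's small 2p subshell makes the incoming electron feel strong e⁻–e⁻ repulsion, so Cl actually releases more energy on gaining an electron.
For reference (kJ/mol): F 328, Cl 349, K 48, Ca 2, As 78.
So from highest to lowest: Cl > F > As > K > Ca.

Cl > F > As > K > Ca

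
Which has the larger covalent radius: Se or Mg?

Mg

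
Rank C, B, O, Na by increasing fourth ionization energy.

C < O < Na < B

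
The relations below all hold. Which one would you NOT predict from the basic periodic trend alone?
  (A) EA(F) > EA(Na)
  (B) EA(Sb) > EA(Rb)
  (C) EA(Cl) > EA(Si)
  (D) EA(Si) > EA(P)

(D)

The general trend: electron affinity increases across a period and decreases down a group.
(A) F (period 2, group 17) vs Na (period 3, group 1): the stated order agrees with the simple trend.
(B) Sb (period 5, group 15) vs Rb (period 5, group 1): the stated order agrees with the simple trend.
(C) Cl (period 3, group 17) vs Si (period 3, group 14): the stated order agrees with the simple trend.
(D) Si (period 3, group 14) vs P (period 3, group 15): the stated order contradicts the simple trend.
The exception is (D): adding an electron to P's half-filled 3p³ is unfavourable, so Si (3p²) has the more exothermic EA.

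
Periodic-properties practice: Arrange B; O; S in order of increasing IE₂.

S < B < O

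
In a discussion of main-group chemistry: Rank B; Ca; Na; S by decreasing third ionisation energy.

Consider each +2 ion: B²⁺ still has 1 valence electron; Ca²⁺ is the bare [Ar] core; Na²⁺ is already 1 electron into the core; S²⁺ still has 4 valence electrons.
Breaking into a closed-shell core is much more expensive than removing a leftover valence electron — Ca and Na have the largest IE_3 here.
Valence configurations: B²⁺ [He]2s¹, S²⁺ [Ne]3s²3p².
The numbers (kJ/mol): B 3660, Ca 4912, Na 6910, S 3357.
Hence IE_3: S < B < Ca < Na.

Na, Ca, B, S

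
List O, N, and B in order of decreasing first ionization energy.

N, O, B

Removing the outermost electron gets harder across a period and easier down a group.
All lie in period 2; the across-period trend (first ionization energy increases left to right) applies, with the exception below.
Note the exception: N has a higher first ionization energy than O, contrary to the simple trend — pairing an electron in O's 2p⁴ costs repulsion energy, so O ionizes more easily than half-filled N (2p³).
Tabulated first ionization energy (kJ/mol): B 801, N 1402, O 1314.
So from highest to lowest: N > O > B.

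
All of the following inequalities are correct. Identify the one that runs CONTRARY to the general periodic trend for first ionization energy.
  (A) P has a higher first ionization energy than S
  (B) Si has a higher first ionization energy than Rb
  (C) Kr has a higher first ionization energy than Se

(A)

The general trend: first ionization energy increases across a period and decreases down a group.
(A) P (period 3, group 15) vs S (period 3, group 16): the stated order contradicts the simple trend.
(B) Si (period 3, group 14) vs Rb (period 5, group 1): the stated order agrees with the simple trend.
(C) Kr (period 4, group 18) vs Se (period 4, group 16): the stated order agrees with the simple trend.
The exception is (A): S (3p⁴) ionizes more easily than half-filled P (3p³) because the paired 3p electron in S is pushed out by e⁻–e⁻ repulsion.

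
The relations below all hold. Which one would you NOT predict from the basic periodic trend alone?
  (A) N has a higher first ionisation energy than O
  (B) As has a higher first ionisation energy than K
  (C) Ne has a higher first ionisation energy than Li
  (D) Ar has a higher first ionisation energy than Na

(A)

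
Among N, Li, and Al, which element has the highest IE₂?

Li

IE_2 is the cost of taking one more electron from the +1 cation: N⁺ still has 4 valence electrons; Li⁺ is the bare [He] core; Al⁺ still has 2 valence electrons.
Pulling an electron out of a noble-gas core costs far more than removing a remaining valence electron, so Li sits at the high end of IE_2.
Valence configurations: N⁺ [He]2s²2p², Al⁺ [Ne]3s².
The numbers (kJ/mol): N 2856, Li 7298, Al 1817.
Hence IE_2: Al < N < Li.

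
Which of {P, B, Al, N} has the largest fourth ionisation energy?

IE_4 is the cost of taking one more electron from the +3 cation: P³⁺ still has 2 valence electrons; B³⁺ is the bare [He] core; Al³⁺ is the bare [Ne] core; N³⁺ still has 2 valence electrons.
Breaking into a closed-shell core is much more expensive than removing a leftover valence electron — Al and B have the largest IE_4 here.
Valence configurations: P³⁺ [Ne]3s², N³⁺ [He]2s².
Tabulated IE_4 (kJ/mol): P 4964, B 25026, Al 11577, N 7475.
Hence IE_4: P < N < Al < B.

B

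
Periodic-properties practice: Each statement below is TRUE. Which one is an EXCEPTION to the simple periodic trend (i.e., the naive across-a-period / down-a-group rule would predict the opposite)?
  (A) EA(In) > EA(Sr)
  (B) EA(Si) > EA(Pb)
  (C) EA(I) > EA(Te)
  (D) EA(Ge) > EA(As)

(D)

The general trend: electron affinity increases across a period and decreases down a group.
(A) In (period 5, group 13) vs Sr (period 5, group 2): the stated order agrees with the simple trend.
(B) Si (period 3, group 14) vs Pb (period 6, group 14): the stated order agrees with the simple trend.
(C) I (period 5, group 17) vs Te (period 5, group 16): the stated order agrees with the simple trend.
(D) Ge (period 4, group 14) vs As (period 4, group 15): the stated order contradicts the simple trend.
The exception is (D): adding an electron to As's half-filled 4p³ is unfavourable, so Ge (4p²) has the more exothermic EA.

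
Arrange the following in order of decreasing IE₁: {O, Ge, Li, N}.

N, O, Ge, Li

Removing the outermost electron gets harder across a period and easier down a group.
These span different periods and groups, so the two trends combine.
Ge > Li: period and group pull opposite ways; the across-period shift dominates (762 vs 520 kJ/mol).
O > Ge: both effects reinforce here, so O is clearly the higher of the two.
N > O: this pair runs against the simple trend — see the exception note.
Note the exception: N has a higher first ionization energy than O, contrary to the simple trend — pairing an electron in O's 2p⁴ costs repulsion energy, so O ionizes more easily than half-filled N (2p³).
For reference (kJ/mol): Li 520, N 1402, O 1314, Ge 762.
So from highest to lowest: N > O > Ge > Li.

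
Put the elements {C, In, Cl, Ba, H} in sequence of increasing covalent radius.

H < C < Cl < In < Ba

Atomic radius shrinks across a period as nuclear charge pulls the same shell inward, and grows down a group as new shells are added.
These span different periods and groups, so the two trends combine.
C > H: period and group pull opposite ways; the down-group shift dominates (75 vs 32 pm).
Cl > C: the two effects oppose for this pair; the down-group effect wins (99 vs 75 pm).
In > Cl: both effects reinforce here, so In is clearly the larger of the two.
Ba > In: relative to In, both the across-period and down-group shifts push Ba's atomic radius up.
For reference (pm): H 32, C 75, Cl 99, In 142, Ba 196.
So from smallest to largest: H < C < Cl < In < Ba.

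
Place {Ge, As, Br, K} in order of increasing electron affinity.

K < As < Ge < Br

K is in period 4, group 1; Ge is in period 4, group 14; As is in period 4, group 15; Br is in period 4, group 17.
Atoms with high Z_eff and room in the valence shell (especially the halogens) have the most exothermic electron affinities.
All lie in period 4; the across-period trend (electron affinity increases left to right) applies, with the exception below.
Note the exception: Ge has a higher electron affinity than As, contrary to the simple trend — adding an electron to As's half-filled 4p³ is unfavourable, so Ge (4p²) has the more exothermic EA.
Tabulated electron affinity (kJ/mol): K 48, Ge 119, As 78, Br 325.
So from lowest to highest: K < As < Ge < Br.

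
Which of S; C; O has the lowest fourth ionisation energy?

S

IE_4 is the cost of taking one more electron from the +3 cation: S³⁺ still has 3 valence electrons; C³⁺ still has 1 valence electron; O³⁺ still has 3 valence electrons.
All are still removing valence electrons, so compare the +3 ions as you would atoms: IE_4 generally rises across a period (higher Z_eff) and falls down a group (larger shell), subject to the usual subshell exceptions.
Valence configurations: S³⁺ [Ne]3s²3p¹, C³⁺ [He]2s¹, O³⁺ [He]2s²2p¹.
The numbers (kJ/mol): S 4556, C 6223, O 7469.
Hence IE_4: S < C < O.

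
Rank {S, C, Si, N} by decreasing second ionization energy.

N, C, S, Si

IE_2 is the cost of taking one more electron from the +1 cation: S⁺ still has 5 valence electrons; C⁺ still has 3 valence electrons; Si⁺ still has 3 valence electrons; N⁺ still has 4 valence electrons.
All are still removing valence electrons, so compare the +1 ions as you would atoms: IE_2 generally rises across a period (higher Z_eff) and falls down a group (larger shell), subject to the usual subshell exceptions.
Valence configurations: S⁺ [Ne]3s²3p³, C⁺ [He]2s²2p¹, Si⁺ [Ne]3s²3p¹, N⁺ [He]2s²2p².
Approximate IE_2 values (kJ/mol): S 2252, C 2353, Si 1577, N 2856.
So the second ionization energies run Si < S < C < N.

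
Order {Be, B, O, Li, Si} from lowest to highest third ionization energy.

Si < B < O < Li < Be

The third ionization energy removes an electron from the +2 ion. For each element: Be²⁺ is the bare [He] core; B²⁺ still has 1 valence electron; O²⁺ still has 4 valence electrons; Li²⁺ is already 1 electron into the core; Si²⁺ still has 2 valence electrons.
Core electrons are held far more tightly than valence electrons, so Li and Be top the IE_3 order.
Valence configurations: B²⁺ [He]2s¹, O²⁺ [He]2s²2p², Si²⁺ [Ne]3s².
The numbers (kJ/mol): Be 14849, B 3660, O 5300, Li 11815, Si 3232.
Putting it together, IE_3: Si < B < O < Li < Be.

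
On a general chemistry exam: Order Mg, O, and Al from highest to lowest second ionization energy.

O > Al > Mg

Consider each +1 ion: Mg⁺ still has 1 valence electron; O⁺ still has 5 valence electrons; Al⁺ still has 2 valence electrons.
All are still removing valence electrons, so compare the +1 ions as you would atoms: IE_2 generally rises across a period (higher Z_eff) and falls down a group (larger shell), subject to the usual subshell exceptions.
Valence configurations: Mg⁺ [Ne]3s¹, O⁺ [He]2s²2p³, Al⁺ [Ne]3s².
Tabulated IE_2 (kJ/mol): Mg 1451, O 3388, Al 1817.
Putting it together, IE_2: Mg < Al < O.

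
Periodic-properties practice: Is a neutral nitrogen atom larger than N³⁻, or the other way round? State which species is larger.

N³⁻

Forming N³⁻ adds 3 electrons to N. More electron–electron repulsion in the same shell, with unchanged nuclear charge, lets the cloud expand.
An anion is larger than its parent atom: N³⁻ > N.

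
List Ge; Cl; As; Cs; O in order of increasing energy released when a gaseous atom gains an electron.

O is in period 2, group 16; Cl is in period 3, group 17; Ge is in period 4, group 14; As is in period 4, group 15; Cs is in period 6, group 1.
Atoms with high Z_eff and room in the valence shell (especially the halogens) have the most exothermic electron affinities.
Here both period and group differ, so the two effects have to be weighed against each other.
As > Cs: both effects reinforce here, so As is clearly the higher of the two.
Ge > As: this pair runs against the simple trend — see the exception note.
O > Ge: both effects reinforce here, so O is clearly the higher of the two.
Cl > O: the two effects oppose for this pair; the across-period effect wins (349 vs 141 kJ/mol).
Note the exception: Ge has a higher electron affinity than As, contrary to the simple trend — adding an electron to As's half-filled 4p³ is unfavourable, so Ge (4p²) has the more exothermic EA.
For reference (kJ/mol): O 141, Cl 349, Ge 119, As 78, Cs 46.
So from lowest to highest: Cs < As < Ge < O < Cl.

Cs < As < Ge < O < Cl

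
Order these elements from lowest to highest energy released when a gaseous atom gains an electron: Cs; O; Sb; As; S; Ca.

Ca < Cs < As < Sb < O < S

O is in period 2, group 16; S is in period 3, group 16; Ca is in period 4, group 2; As is in period 4, group 15; Sb is in period 5, group 15; Cs is in period 6, group 1.
Adding an electron releases more energy for atoms nearer the top right (short of the noble gases).
Neither a single period nor a single group — weigh both effects.
Cs > Ca: this pair runs against the simple trend — see the exception note.
As > Cs: relative to Cs, both the across-period and down-group shifts push As's electron affinity up.
Sb > As: this pair runs against the simple trend — see the exception note.
O > Sb: both effects reinforce here, so O is clearly the higher of the two.
S > O: this pair runs against the simple trend — see the exception note.
Note the exception: Cs has a higher electron affinity than Ca, contrary to the simple trend — adding an electron to Ca (ns²) has to open a new, higher-energy np subshell, which is unfavourable.
Note the exception: Sb has a higher electron affinity than As, contrary to the simple trend — both are half-filled np³, but the pairing/repulsion penalty for the added electron shrinks as the p orbitals become larger and more diffuse down the group, and for Sb that outweighs the weaker nuclear attraction.
Note the exception: S has a higher electron affinity than O, contrary to the simple trend — the compact 2p subshell of O repels the added electron more than S's larger 3p does.
Approximate values (kJ/mol): O 141, S 200, Ca 2, As 78, Sb 103, Cs 46.
So from lowest to highest: Ca < Cs < As < Sb < O < S.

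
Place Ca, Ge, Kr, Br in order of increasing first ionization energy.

Ca < Ge < Br < Kr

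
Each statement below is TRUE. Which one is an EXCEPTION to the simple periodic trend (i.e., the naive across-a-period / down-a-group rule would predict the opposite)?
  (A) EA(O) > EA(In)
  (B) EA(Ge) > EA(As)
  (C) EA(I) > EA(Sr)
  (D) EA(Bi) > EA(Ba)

(B)

The general trend: electron affinity increases across a period and decreases down a group.
(A) O (period 2, group 16) vs In (period 5, group 13): the stated order agrees with the simple trend.
(B) Ge (period 4, group 14) vs As (period 4, group 15): the stated order contradicts the simple trend.
(C) I (period 5, group 17) vs Sr (period 5, group 2): the stated order agrees with the simple trend.
(D) Bi (period 6, group 15) vs Ba (period 6, group 2): the stated order agrees with the simple trend.
The exception is (B): adding an electron to As's half-filled 4p³ is unfavourable, so Ge (4p²) has the more exothermic EA.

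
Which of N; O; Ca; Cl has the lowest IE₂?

Ca

The second ionization energy removes an electron from the +1 ion. For each element: N⁺ still has 4 valence electrons; O⁺ still has 5 valence electrons; Ca⁺ still has 1 valence electron; Cl⁺ still has 6 valence electrons.
All are still removing valence electrons, so compare the +1 ions as you would atoms: IE_2 generally rises across a period (higher Z_eff) and falls down a group (larger shell), subject to the usual subshell exceptions.
Valence configurations: N⁺ [He]2s²2p², O⁺ [He]2s²2p³, Ca⁺ [Ar]4s¹, Cl⁺ [Ne]3s²3p⁴.
Tabulated IE_2 (kJ/mol): N 2856, O 3388, Ca 1145, Cl 2298.
Overall IE_2 order: Ca < Cl < N < O.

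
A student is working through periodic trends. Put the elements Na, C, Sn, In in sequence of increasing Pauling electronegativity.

Smaller atoms with higher effective nuclear charge are more electronegative.
Here both period and group differ, so the two effects have to be weighed against each other.
In > Na: period and group pull opposite ways; the across-period shift dominates (1.78 vs 0.93).
Sn > In: Sn lies to the right of In in period 5, so the across-period effect alone puts Sn higher.
C > Sn: they share group 14; the group trend gives C the larger value.
Approximate values (Pauling): C 2.55, Na 0.93, In 1.78, Sn 1.96.
So from lowest to highest: Na < In < Sn < C.

Na < In < Sn < C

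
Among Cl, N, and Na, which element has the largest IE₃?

Na

After 2 electrons have been removed, what remains? Cl²⁺ still has 5 valence electrons; N²⁺ still has 3 valence electrons; Na²⁺ is already 1 electron into the core.
Breaking into a closed-shell core is much more expensive than removing a leftover valence electron — Na has the largest IE_3 here.
Valence configurations: Cl²⁺ [Ne]3s²3p³, N²⁺ [He]2s²2p¹.
Approximate IE_3 values (kJ/mol): Cl 3822, N 4578, Na 6910.
Putting it together, IE_3: Cl < N < Na.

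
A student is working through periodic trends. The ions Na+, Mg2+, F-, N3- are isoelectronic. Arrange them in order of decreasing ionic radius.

N3- > F- > Na+ > Mg2+

All of these have 10 electrons, so size is governed by nuclear charge alone: the more protons, the stronger the pull on the same electron cloud, and the smaller the ion.
Nuclear charges: Mg2+ (Z=12), Na+ (Z=11), F- (Z=9), N3- (Z=7).
Largest to smallest: N3- > F- > Na+ > Mg2+.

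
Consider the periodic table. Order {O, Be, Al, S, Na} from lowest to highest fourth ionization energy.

Consider each +3 ion: O³⁺ still has 3 valence electrons; Be³⁺ is already 1 electron into the core; Al³⁺ is the bare [Ne] core; S³⁺ still has 3 valence electrons; Na³⁺ is already 2 electrons into the core.
Pulling an electron out of a noble-gas core costs far more than removing a remaining valence electron, so Na, Al and Be sit at the high end of IE_4.
Valence configurations: O³⁺ [He]2s²2p¹, S³⁺ [Ne]3s²3p¹.
The numbers (kJ/mol): O 7469, Be 21007, Al 11577, S 4556, Na 9543.
Putting it together, IE_4: S < O < Na < Al < Be.

S, O, Na, Al, Be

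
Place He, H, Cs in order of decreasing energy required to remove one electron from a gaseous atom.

He > H > Cs

H is in period 1, group 1; He is in period 1, group 18; Cs is in period 6, group 1.
IE₁ increases left→right with effective nuclear charge and decreases top→bottom as the valence shell moves farther out.
These span different periods and groups, so the two trends combine.
H > Cs: they share group 1; the group trend gives H the larger value.
He > H: He lies to the right of H in period 1, so the across-period effect alone puts He higher.
Approximate values (kJ/mol): H 1312, He 2372, Cs 376.
So from highest to lowest: He > H > Cs.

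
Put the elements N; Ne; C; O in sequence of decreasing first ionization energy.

C is in period 2, group 14; N is in period 2, group 15; O is in period 2, group 16; Ne is in period 2, group 18.
Across a period the outer electron is held more tightly (higher IE₁); down a group it sits in a higher shell, more shielded, and comes off more easily.
All lie in period 2; the across-period trend (first ionization energy increases left to right) applies, with the exception below.
Note the exception: N has a higher first ionization energy than O, contrary to the simple trend — pairing an electron in O's 2p⁴ costs repulsion energy, so O ionizes more easily than half-filled N (2p³).
For reference (kJ/mol): C 1086, N 1402, O 1314, Ne 2081.
So from highest to lowest: Ne > N > O > C.

Ne, N, O, C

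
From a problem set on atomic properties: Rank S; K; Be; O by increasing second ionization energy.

Consider each +1 ion: S⁺ still has 5 valence electrons; K⁺ is the bare [Ar] core; Be⁺ still has 1 valence electron; O⁺ still has 5 valence electrons.
Usually core removal costs more than valence removal, but here the competition is close: a tightly held n=2 valence electron can cost more to remove than an n=3 core electron, so the actual values have to decide it.
Valence configurations: S⁺ [Ne]3s²3p³, Be⁺ [He]2s¹, O⁺ [He]2s²2p³.
Approximate IE_2 values (kJ/mol): S 2252, K 3052, Be 1757, O 3388.
Hence IE_2: Be < S < K < O.

Be, S, K, O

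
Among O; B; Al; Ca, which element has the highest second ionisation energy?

O

The second ionization energy removes an electron from the +1 ion. For each element: O⁺ still has 5 valence electrons; B⁺ still has 2 valence electrons; Al⁺ still has 2 valence electrons; Ca⁺ still has 1 valence electron.
All are still removing valence electrons, so compare the +1 ions as you would atoms: IE_2 generally rises across a period (higher Z_eff) and falls down a group (larger shell), subject to the usual subshell exceptions.
Valence configurations: O⁺ [He]2s²2p³, B⁺ [He]2s², Al⁺ [Ne]3s², Ca⁺ [Ar]4s¹.
Approximate IE_2 values (kJ/mol): O 3388, B 2427, Al 1817, Ca 1145.
Hence IE_2: Ca < Al < B < O.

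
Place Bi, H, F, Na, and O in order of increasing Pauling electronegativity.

Na, Bi, H, O, F

H is in period 1, group 1; O is in period 2, group 16; F is in period 2, group 17; Na is in period 3, group 1; Bi is in period 6, group 15.
Atoms toward the upper right of the periodic table pull bonding electrons most strongly.
Here both period and group differ, so the two effects have to be weighed against each other.
Bi > Na: the two effects oppose for this pair; the across-period effect wins (2.02 vs 0.93).
H > Bi: period and group pull opposite ways; the down-group shift dominates (2.20 vs 2.02).
O > H: the two effects oppose for this pair; the across-period effect wins (3.44 vs 2.20).
F > O: F lies to the right of O in period 2, so the across-period effect alone puts F higher.
For reference (Pauling): H 2.20, O 3.44, F 3.98, Na 0.93, Bi 2.02.
So from lowest to highest: Na < Bi < H < O < F.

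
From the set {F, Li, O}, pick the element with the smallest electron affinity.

Li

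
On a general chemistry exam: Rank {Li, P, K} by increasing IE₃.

The third ionization energy removes an electron from the +2 ion. For each element: Li²⁺ is already 1 electron into the core; P²⁺ still has 3 valence electrons; K²⁺ is already 1 electron into the core.
Breaking into a closed-shell core is much more expensive than removing a leftover valence electron — K and Li have the largest IE_3 here.
Tabulated IE_3 (kJ/mol): Li 11815, P 2914, K 4420.
Overall IE_3 order: P < K < Li.

P, K, Li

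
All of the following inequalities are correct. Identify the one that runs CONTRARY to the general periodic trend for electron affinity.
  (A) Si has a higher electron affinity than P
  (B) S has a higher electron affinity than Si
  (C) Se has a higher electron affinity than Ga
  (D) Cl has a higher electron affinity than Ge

The general trend: electron affinity increases across a period and decreases down a group.
(A) Si (period 3, group 14) vs P (period 3, group 15): the stated order contradicts the simple trend.
(B) S (period 3, group 16) vs Si (period 3, group 14): the stated order agrees with the simple trend.
(C) Se (period 4, group 16) vs Ga (period 4, group 13): the stated order agrees with the simple trend.
(D) Cl (period 3, group 17) vs Ge (period 4, group 14): the stated order agrees with the simple trend.
The exception is (A): adding an electron to P's half-filled 3p³ is unfavourable, so Si (3p²) has the more exothermic EA.

(A)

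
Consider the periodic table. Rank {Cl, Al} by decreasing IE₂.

Cl > Al

IE_2 is the cost of taking one more electron from the +1 cation: Cl⁺ still has 6 valence electrons; Al⁺ still has 2 valence electrons.
All are still removing valence electrons, so compare the +1 ions as you would atoms: IE_2 generally rises across a period (higher Z_eff) and falls down a group (larger shell), subject to the usual subshell exceptions.
Valence configurations: Cl⁺ [Ne]3s²3p⁴, Al⁺ [Ne]3s².
Approximate IE_2 values (kJ/mol): Cl 2298, Al 1817.
So the second ionization energies run Al < Cl.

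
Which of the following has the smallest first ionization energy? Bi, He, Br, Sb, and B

Bi

He is in period 1, group 18; B is in period 2, group 13; Br is in period 4, group 17; Sb is in period 5, group 15; Bi is in period 6, group 15.
IE₁ increases left→right with effective nuclear charge and decreases top→bottom as the valence shell moves farther out.
These span different periods and groups, so the two trends combine.
B > Bi: the two effects oppose for this pair; the down-group effect wins (801 vs 703 kJ/mol).
Sb > B: the two effects oppose for this pair; the across-period effect wins (831 vs 801 kJ/mol).
Br > Sb: both effects reinforce here, so Br is clearly the higher of the two.
He > Br: relative to Br, both the across-period and down-group shifts push He's first ionization energy up.
For reference (kJ/mol): He 2372, B 801, Br 1140, Sb 831, Bi 703.
The smallest first ionization energy among these belongs to Bi.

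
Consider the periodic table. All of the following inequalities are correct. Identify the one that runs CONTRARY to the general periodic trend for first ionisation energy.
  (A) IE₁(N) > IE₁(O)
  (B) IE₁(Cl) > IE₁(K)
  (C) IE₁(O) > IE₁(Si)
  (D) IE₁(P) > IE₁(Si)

(A)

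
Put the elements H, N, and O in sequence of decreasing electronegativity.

O > N > H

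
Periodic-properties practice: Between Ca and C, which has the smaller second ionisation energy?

Ca

After 1 electron has been removed, what remains? Ca⁺ still has 1 valence electron; C⁺ still has 3 valence electrons.
All are still removing valence electrons, so compare the +1 ions as you would atoms: IE_2 generally rises across a period (higher Z_eff) and falls down a group (larger shell), subject to the usual subshell exceptions.
Valence configurations: Ca⁺ [Ar]4s¹, C⁺ [He]2s²2p¹.
The numbers (kJ/mol): Ca 1145, C 2353.
Hence IE_2: Ca < C.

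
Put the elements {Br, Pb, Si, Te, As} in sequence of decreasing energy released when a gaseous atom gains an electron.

Si is in period 3, group 14; As is in period 4, group 15; Br is in period 4, group 17; Te is in period 5, group 16; Pb is in period 6, group 14.
Atoms with high Z_eff and room in the valence shell (especially the halogens) have the most exothermic electron affinities.
Neither a single period nor a single group — weigh both effects.
As > Pb: relative to Pb, both the across-period and down-group shifts push As's electron affinity up.
Si > As: the two effects oppose for this pair; the down-group effect wins (134 vs 78 kJ/mol).
Te > Si: period and group pull opposite ways; the across-period shift dominates (190 vs 134 kJ/mol).
Br > Te: both effects reinforce here, so Br is clearly the higher of the two.
Tabulated electron affinity (kJ/mol): Si 134, As 78, Br 325, Te 190, Pb 35.
So from highest to lowest: Br > Te > Si > As > Pb.

Br, Te, Si, As, Pb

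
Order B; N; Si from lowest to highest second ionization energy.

Si < B < N

Consider each +1 ion: B⁺ still has 2 valence electrons; N⁺ still has 4 valence electrons; Si⁺ still has 3 valence electrons.
All are still removing valence electrons, so compare the +1 ions as you would atoms: IE_2 generally rises across a period (higher Z_eff) and falls down a group (larger shell), subject to the usual subshell exceptions.
Valence configurations: B⁺ [He]2s², N⁺ [He]2s²2p², Si⁺ [Ne]3s²3p¹.
The numbers (kJ/mol): B 2427, N 2856, Si 1577.
Putting it together, IE_2: Si < B < N.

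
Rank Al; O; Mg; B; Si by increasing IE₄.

Si < O < Mg < Al < B

Consider each +3 ion: Al³⁺ is the bare [Ne] core; O³⁺ still has 3 valence electrons; Mg³⁺ is already 1 electron into the core; B³⁺ is the bare [He] core; Si³⁺ still has 1 valence electron.
Core electrons are held far more tightly than valence electrons, so Mg, Al and B top the IE_4 order.
Valence configurations: O³⁺ [He]2s²2p¹, Si³⁺ [Ne]3s¹.
Approximate IE_4 values (kJ/mol): Al 11577, O 7469, Mg 10543, B 25026, Si 4356.
Overall IE_4 order: Si < O < Mg < Al < B.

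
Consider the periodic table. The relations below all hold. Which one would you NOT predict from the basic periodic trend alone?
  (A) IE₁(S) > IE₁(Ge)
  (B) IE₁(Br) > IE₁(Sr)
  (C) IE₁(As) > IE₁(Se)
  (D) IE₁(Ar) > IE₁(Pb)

(C)

The general trend: first ionization energy increases across a period and decreases down a group.
(A) S (period 3, group 16) vs Ge (period 4, group 14): the stated order agrees with the simple trend.
(B) Br (period 4, group 17) vs Sr (period 5, group 2): the stated order agrees with the simple trend.
(C) As (period 4, group 15) vs Se (period 4, group 16): the stated order contradicts the simple trend.
(D) Ar (period 3, group 18) vs Pb (period 6, group 14): the stated order agrees with the simple trend.
The exception is (C): Se (4p⁴) ionizes more easily than half-filled As (4p³).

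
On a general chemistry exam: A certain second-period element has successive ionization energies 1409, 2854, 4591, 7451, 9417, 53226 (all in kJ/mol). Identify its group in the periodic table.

Group 15

Look for the largest jump between consecutive ionization energies: IE6/IE5 ≈ 5.7, far larger than any earlier ratio.
That jump marks the point where a core electron is being removed. So the atom has 5 valence electrons.
A main-group element with 5 valence electrons is in group 15.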